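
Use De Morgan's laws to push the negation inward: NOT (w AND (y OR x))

NOT w OR NOT (y OR x)
De Morgan's: NOT(AND of terms) = OR of negations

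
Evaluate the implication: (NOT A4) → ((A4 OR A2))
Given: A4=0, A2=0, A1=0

Antecedent (NOT A4) = 1; consequent ((A4 OR A2)) = 0.
1 → 0 = 0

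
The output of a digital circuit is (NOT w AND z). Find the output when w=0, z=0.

Substituting: (NOT 0 AND 0)
= 0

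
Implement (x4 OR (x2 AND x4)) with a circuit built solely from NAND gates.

((x4 NAND x4) NAND (((x2 NAND x4) NAND (x2 NAND x4)) NAND ((x2 NAND x4) NAND (x2 NAND x4))))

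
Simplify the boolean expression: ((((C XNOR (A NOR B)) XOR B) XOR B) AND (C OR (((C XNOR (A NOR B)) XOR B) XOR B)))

By absorption (E AND (E OR v) = E) then XOR self-cancellation ((E XOR v) XOR v = E):
= (C XNOR (A NOR B))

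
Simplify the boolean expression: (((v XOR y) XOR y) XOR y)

By XOR self-cancellation ((E XOR v) XOR v = E):
= (v XOR y)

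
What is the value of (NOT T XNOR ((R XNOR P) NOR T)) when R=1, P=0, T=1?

Substituting: (NOT 1 XNOR ((1 XNOR 0) NOR 1))
= 1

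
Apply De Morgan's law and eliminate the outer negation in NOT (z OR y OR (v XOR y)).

NOT z AND NOT y AND NOT (v XOR y)
De Morgan's: NOT(OR of terms) = AND of negations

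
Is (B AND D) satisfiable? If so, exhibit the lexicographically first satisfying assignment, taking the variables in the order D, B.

D=1, B=1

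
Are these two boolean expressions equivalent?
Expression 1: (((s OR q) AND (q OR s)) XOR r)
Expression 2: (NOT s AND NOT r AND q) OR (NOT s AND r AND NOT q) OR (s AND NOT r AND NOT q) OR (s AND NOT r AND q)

Yes, they are equivalent — the two output columns agree on all 8 assignments:
s | r | q | Expression 1 | Expression 2
---------------------------------------
0 | 0 | 0 | 0 | 0
0 | 0 | 1 | 1 | 1
0 | 1 | 0 | 1 | 1
0 | 1 | 1 | 0 | 0
1 | 0 | 0 | 1 | 1
1 | 0 | 1 | 1 | 1
1 | 1 | 0 | 0 | 0
1 | 1 | 1 | 0 | 0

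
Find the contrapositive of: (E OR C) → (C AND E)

Contrapositive: NOT (C AND E) → NOT (E OR C)
Note: A statement and its contrapositive are logically equivalent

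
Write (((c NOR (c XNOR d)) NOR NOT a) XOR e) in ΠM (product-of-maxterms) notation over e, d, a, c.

ΠM(0, 1, 4, 5, 6, 10, 11, 15) = (e OR d OR a OR c) AND (e OR d OR a OR NOT c) AND (e OR NOT d OR a OR c) AND (e OR NOT d OR a OR NOT c) AND (e OR NOT d OR NOT a OR c) AND (NOT e OR d OR NOT a OR c) AND (NOT e OR d OR NOT a OR NOT c) AND (NOT e OR NOT d OR NOT a OR NOT c)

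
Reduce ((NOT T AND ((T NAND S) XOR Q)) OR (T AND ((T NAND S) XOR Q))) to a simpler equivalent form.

By distribution ((E AND v) OR (E AND NOT v) = E):
= ((T NAND S) XOR Q)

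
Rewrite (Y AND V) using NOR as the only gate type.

((Y NOR Y) NOR (V NOR V))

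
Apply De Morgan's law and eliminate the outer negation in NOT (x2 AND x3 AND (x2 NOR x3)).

NOT x2 OR NOT x3 OR NOT (x2 NOR x3)
De Morgan's: NOT(AND of terms) = OR of negations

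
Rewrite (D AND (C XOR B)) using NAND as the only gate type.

((D NAND ((C NAND (C NAND B)) NAND (B NAND (C NAND B)))) NAND (D NAND ((C NAND (C NAND B)) NAND (B NAND (C NAND B)))))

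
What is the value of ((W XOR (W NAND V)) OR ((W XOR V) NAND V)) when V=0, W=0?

Substituting: ((0 XOR (0 NAND 0)) OR ((0 XOR 0) NAND 0))
= 1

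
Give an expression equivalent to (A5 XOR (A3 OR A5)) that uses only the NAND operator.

((A5 NAND (A5 NAND ((A3 NAND A3) NAND (A5 NAND A5)))) NAND (((A3 NAND A3) NAND (A5 NAND A5)) NAND (A5 NAND ((A3 NAND A3) NAND (A5 NAND A5)))))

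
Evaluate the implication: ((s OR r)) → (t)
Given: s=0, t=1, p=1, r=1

Antecedent ((s OR r)) = 1; consequent (t) = 1.
1 → 1 = 1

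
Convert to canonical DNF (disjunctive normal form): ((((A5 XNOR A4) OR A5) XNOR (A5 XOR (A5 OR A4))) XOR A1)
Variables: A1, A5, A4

(A1 AND NOT A5 AND NOT A4) OR (A1 AND NOT A5 AND A4) OR (A1 AND A5 AND NOT A4) OR (A1 AND A5 AND A4)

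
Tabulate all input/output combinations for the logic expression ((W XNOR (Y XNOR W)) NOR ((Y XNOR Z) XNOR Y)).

Y | W | Z | Output
------------------
0 | 0 | 0 | 1
0 | 0 | 1 | 0
0 | 1 | 0 | 1
0 | 1 | 1 | 0
1 | 0 | 0 | 0
1 | 0 | 1 | 0
1 | 1 | 0 | 0
1 | 1 | 1 | 0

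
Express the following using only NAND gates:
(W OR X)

((W NAND W) NAND (X NAND X))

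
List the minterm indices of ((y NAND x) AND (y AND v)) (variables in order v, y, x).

Σm(6) = (v AND y AND NOT x)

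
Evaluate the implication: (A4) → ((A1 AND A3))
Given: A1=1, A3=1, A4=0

Antecedent (A4) = 0; consequent ((A1 AND A3)) = 1.
0 → 1 = 1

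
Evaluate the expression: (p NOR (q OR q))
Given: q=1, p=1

Substituting: (1 NOR (1 OR 1))
= 0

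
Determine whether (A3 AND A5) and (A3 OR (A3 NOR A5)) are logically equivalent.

No. Counterexample: with A3=0, A5=0, Expression 1 = 0 but Expression 2 = 1.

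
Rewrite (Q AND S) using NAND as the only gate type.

((Q NAND S) NAND (Q NAND S))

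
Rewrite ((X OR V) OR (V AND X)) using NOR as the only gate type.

((((X NOR V) NOR (X NOR V)) NOR ((V NOR V) NOR (X NOR X))) NOR (((X NOR V) NOR (X NOR V)) NOR ((V NOR V) NOR (X NOR X))))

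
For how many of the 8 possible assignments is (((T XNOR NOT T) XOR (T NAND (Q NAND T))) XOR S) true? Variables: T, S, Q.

Satisfying assignments: (0,0,0), (0,0,1), (1,0,1), (1,1,0)
Count: 4 out of 8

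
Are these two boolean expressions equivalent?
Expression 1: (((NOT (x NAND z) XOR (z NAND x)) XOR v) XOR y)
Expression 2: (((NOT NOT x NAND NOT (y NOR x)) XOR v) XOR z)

No. Counterexample: with v=0, z=0, x=0, y=1, Expression 1 = 0 but Expression 2 = 1.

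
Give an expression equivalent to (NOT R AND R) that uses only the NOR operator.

(((R NOR R) NOR (R NOR R)) NOR (R NOR R))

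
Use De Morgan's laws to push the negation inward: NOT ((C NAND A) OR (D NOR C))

NOT (C NAND A) AND NOT (D NOR C)
De Morgan's: NOT(OR of terms) = AND of negations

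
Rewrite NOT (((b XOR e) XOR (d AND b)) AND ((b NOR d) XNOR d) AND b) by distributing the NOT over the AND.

NOT ((b XOR e) XOR (d AND b)) OR NOT ((b NOR d) XNOR d) OR NOT b
De Morgan's: NOT(AND of terms) = OR of negations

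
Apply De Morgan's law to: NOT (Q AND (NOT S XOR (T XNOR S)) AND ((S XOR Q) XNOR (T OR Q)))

NOT Q OR NOT (NOT S XOR (T XNOR S)) OR NOT ((S XOR Q) XNOR (T OR Q))
De Morgan's: NOT(AND of terms) = OR of negations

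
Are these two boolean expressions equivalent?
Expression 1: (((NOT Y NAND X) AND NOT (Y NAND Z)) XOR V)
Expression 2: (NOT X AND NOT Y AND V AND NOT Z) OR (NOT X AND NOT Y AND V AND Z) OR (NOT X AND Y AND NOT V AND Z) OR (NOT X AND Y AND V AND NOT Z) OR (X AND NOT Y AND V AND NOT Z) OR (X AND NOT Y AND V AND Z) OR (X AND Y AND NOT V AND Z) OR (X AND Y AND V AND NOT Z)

Yes, they are equivalent — the two output columns agree on all 16 assignments:
X | Y | V | Z | Expression 1 | Expression 2
-------------------------------------------
0 | 0 | 0 | 0 | 0 | 0
0 | 0 | 0 | 1 | 0 | 0
0 | 0 | 1 | 0 | 1 | 1
0 | 0 | 1 | 1 | 1 | 1
0 | 1 | 0 | 0 | 0 | 0
0 | 1 | 0 | 1 | 1 | 1
0 | 1 | 1 | 0 | 1 | 1
0 | 1 | 1 | 1 | 0 | 0
1 | 0 | 0 | 0 | 0 | 0
1 | 0 | 0 | 1 | 0 | 0
1 | 0 | 1 | 0 | 1 | 1
1 | 0 | 1 | 1 | 1 | 1
1 | 1 | 0 | 0 | 0 | 0
1 | 1 | 0 | 1 | 1 | 1
1 | 1 | 1 | 0 | 1 | 1
1 | 1 | 1 | 1 | 0 | 0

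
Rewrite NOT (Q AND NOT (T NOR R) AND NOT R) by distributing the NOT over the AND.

NOT Q OR (T NOR R) OR R
De Morgan's: NOT(AND of terms) = OR of negations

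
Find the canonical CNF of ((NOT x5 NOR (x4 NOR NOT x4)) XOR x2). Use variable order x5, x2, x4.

(x5 OR x2 OR x4) AND (x5 OR x2 OR NOT x4) AND (NOT x5 OR NOT x2 OR x4) AND (NOT x5 OR NOT x2 OR NOT x4)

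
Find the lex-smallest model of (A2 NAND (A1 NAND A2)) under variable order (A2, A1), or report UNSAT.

A2=0, A1=0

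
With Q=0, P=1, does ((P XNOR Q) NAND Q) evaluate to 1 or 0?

Substituting: ((1 XNOR 0) NAND 0)
= 1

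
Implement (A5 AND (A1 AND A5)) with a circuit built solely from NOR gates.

((A5 NOR A5) NOR (((A1 NOR A1) NOR (A5 NOR A5)) NOR ((A1 NOR A1) NOR (A5 NOR A5))))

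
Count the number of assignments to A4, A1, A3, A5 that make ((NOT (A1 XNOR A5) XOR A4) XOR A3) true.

Satisfying assignments: (0,0,0,1), (0,0,1,0), (0,1,0,0), (0,1,1,1), (1,0,0,0), (1,0,1,1), (1,1,0,1), (1,1,1,0)
Count: 8 out of 16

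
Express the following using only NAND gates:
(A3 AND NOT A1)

((A3 NAND (A1 NAND A1)) NAND (A3 NAND (A1 NAND A1)))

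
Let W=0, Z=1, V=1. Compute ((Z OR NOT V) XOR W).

Substituting: ((1 OR NOT 1) XOR 0)
= 1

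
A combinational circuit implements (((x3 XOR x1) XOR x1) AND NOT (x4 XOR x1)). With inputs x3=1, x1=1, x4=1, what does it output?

Substituting: (((1 XOR 1) XOR 1) AND NOT (1 XOR 1))
= 1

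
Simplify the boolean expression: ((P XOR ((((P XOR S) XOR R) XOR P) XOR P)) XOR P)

By XOR self-cancellation ((E XOR v) XOR v = E) then XOR self-cancellation ((E XOR v) XOR v = E):
= ((P XOR S) XOR R)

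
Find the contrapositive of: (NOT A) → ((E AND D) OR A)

Contrapositive: NOT ((E AND D) OR A) → A
Note: A statement and its contrapositive are logically equivalent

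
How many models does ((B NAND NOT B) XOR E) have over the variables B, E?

Satisfying assignments: (0,0), (1,0)
Count: 2 out of 4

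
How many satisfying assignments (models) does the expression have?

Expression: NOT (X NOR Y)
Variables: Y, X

Satisfying assignments: (0,1), (1,0), (1,1)
Count: 3 out of 4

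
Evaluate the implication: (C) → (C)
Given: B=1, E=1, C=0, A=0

Antecedent (C) = 0; consequent (C) = 0.
0 → 0 = 1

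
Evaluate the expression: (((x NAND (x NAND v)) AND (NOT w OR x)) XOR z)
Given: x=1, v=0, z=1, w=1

Substituting: (((1 NAND (1 NAND 0)) AND (NOT 1 OR 1)) XOR 1)
= 1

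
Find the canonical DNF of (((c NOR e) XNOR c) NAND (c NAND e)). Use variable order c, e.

(NOT c AND NOT e) OR (c AND NOT e) OR (c AND e)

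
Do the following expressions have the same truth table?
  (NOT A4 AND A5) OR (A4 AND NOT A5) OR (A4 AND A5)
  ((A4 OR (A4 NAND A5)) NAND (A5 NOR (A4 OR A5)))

Yes, they are equivalent — the two output columns agree on all 4 assignments:
A4 | A5 | Expression 1 | Expression 2
-------------------------------------
0 | 0 | 0 | 0
0 | 1 | 1 | 1
1 | 0 | 1 | 1
1 | 1 | 1 | 1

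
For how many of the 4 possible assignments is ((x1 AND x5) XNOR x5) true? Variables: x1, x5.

Satisfying assignments: (0,0), (1,0), (1,1)
Count: 3 out of 4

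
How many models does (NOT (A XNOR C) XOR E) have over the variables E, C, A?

Satisfying assignments: (0,0,1), (0,1,0), (1,0,0), (1,1,1)
Count: 4 out of 8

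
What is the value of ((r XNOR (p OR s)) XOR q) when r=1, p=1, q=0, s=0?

Substituting: ((1 XNOR (1 OR 0)) XOR 0)
= 1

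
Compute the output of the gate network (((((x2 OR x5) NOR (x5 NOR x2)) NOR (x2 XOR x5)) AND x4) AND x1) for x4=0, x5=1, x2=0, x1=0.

Substituting: (((((0 OR 1) NOR (1 NOR 0)) NOR (0 XOR 1)) AND 0) AND 0)
= 0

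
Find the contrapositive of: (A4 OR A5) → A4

Contrapositive: NOT A4 → NOT (A4 OR A5)
Note: A statement and its contrapositive are logically equivalent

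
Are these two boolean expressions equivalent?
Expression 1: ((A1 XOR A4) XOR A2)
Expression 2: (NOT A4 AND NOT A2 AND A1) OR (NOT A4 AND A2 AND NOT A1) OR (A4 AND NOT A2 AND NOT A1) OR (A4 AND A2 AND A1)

Yes, they are equivalent — the two output columns agree on all 8 assignments:
A4 | A2 | A1 | Expression 1 | Expression 2
------------------------------------------
0 | 0 | 0 | 0 | 0
0 | 0 | 1 | 1 | 1
0 | 1 | 0 | 1 | 1
0 | 1 | 1 | 0 | 0
1 | 0 | 0 | 1 | 1
1 | 0 | 1 | 0 | 0
1 | 1 | 0 | 0 | 0
1 | 1 | 1 | 1 | 1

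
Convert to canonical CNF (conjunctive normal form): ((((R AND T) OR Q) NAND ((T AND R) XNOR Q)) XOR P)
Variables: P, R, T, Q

(P OR NOT R OR NOT T OR NOT Q) AND (NOT P OR R OR T OR Q) AND (NOT P OR R OR T OR NOT Q) AND (NOT P OR R OR NOT T OR Q) AND (NOT P OR R OR NOT T OR NOT Q) AND (NOT P OR NOT R OR T OR Q) AND (NOT P OR NOT R OR T OR NOT Q) AND (NOT P OR NOT R OR NOT T OR Q)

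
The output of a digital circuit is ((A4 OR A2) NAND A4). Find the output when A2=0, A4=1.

Substituting: ((1 OR 0) NAND 1)
= 0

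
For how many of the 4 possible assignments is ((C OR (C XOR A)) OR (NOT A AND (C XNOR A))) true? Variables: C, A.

Satisfying assignments: (0,0), (0,1), (1,0), (1,1)
Count: 4 out of 4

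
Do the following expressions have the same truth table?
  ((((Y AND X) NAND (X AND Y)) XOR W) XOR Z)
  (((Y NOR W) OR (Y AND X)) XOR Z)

No. Counterexample: with Y=1, W=0, X=0, Z=0, Expression 1 = 1 but Expression 2 = 0.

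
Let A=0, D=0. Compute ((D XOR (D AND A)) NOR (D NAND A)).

Substituting: ((0 XOR (0 AND 0)) NOR (0 NAND 0))
= 0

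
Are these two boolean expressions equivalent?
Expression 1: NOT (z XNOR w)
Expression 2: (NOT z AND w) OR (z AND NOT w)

Yes, they are equivalent — the two output columns agree on all 4 assignments:
z | w | Expression 1 | Expression 2
-----------------------------------
0 | 0 | 0 | 0
0 | 1 | 1 | 1
1 | 0 | 1 | 1
1 | 1 | 0 | 0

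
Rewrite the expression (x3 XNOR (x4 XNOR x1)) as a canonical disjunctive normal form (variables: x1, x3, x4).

(NOT x1 AND NOT x3 AND x4) OR (NOT x1 AND x3 AND NOT x4) OR (x1 AND NOT x3 AND NOT x4) OR (x1 AND x3 AND x4)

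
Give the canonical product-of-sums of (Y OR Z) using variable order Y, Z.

ΠM(0) = (Y OR Z)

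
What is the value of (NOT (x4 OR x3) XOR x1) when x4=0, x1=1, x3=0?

Substituting: (NOT (0 OR 0) XOR 1)
= 0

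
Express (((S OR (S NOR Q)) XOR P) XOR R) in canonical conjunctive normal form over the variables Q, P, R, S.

(Q OR P OR NOT R OR S) AND (Q OR P OR NOT R OR NOT S) AND (Q OR NOT P OR R OR S) AND (Q OR NOT P OR R OR NOT S) AND (NOT Q OR P OR R OR S) AND (NOT Q OR P OR NOT R OR NOT S) AND (NOT Q OR NOT P OR R OR NOT S) AND (NOT Q OR NOT P OR NOT R OR S)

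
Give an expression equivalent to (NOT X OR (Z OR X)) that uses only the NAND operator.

(((X NAND X) NAND (X NAND X)) NAND (((Z NAND Z) NAND (X NAND X)) NAND ((Z NAND Z) NAND (X NAND X))))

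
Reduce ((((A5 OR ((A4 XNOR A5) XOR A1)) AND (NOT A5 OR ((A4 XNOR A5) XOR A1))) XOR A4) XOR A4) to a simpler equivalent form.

By XOR self-cancellation ((E XOR v) XOR v = E) then distribution ((E OR v) AND (E OR NOT v) = E):
= ((A4 XNOR A5) XOR A1)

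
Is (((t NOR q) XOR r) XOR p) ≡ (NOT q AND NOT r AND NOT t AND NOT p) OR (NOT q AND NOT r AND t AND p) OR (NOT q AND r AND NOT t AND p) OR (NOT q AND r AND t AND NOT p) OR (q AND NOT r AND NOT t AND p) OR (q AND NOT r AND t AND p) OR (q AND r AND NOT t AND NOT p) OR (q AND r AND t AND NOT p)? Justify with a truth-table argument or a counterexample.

Yes, they are equivalent — the two output columns agree on all 16 assignments:
q | r | t | p | Expression 1 | Expression 2
-------------------------------------------
0 | 0 | 0 | 0 | 1 | 1
0 | 0 | 0 | 1 | 0 | 0
0 | 0 | 1 | 0 | 0 | 0
0 | 0 | 1 | 1 | 1 | 1
0 | 1 | 0 | 0 | 0 | 0
0 | 1 | 0 | 1 | 1 | 1
0 | 1 | 1 | 0 | 1 | 1
0 | 1 | 1 | 1 | 0 | 0
1 | 0 | 0 | 0 | 0 | 0
1 | 0 | 0 | 1 | 1 | 1
1 | 0 | 1 | 0 | 0 | 0
1 | 0 | 1 | 1 | 1 | 1
1 | 1 | 0 | 0 | 1 | 1
1 | 1 | 0 | 1 | 0 | 0
1 | 1 | 1 | 0 | 1 | 1
1 | 1 | 1 | 1 | 0 | 0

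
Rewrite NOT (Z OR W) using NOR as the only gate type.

(((Z NOR W) NOR (Z NOR W)) NOR ((Z NOR W) NOR (Z NOR W)))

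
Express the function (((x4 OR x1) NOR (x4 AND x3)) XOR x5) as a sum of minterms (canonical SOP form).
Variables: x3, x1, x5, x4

Σm(0, 3, 6, 7, 8, 11, 14, 15) = (NOT x3 AND NOT x1 AND NOT x5 AND NOT x4) OR (NOT x3 AND NOT x1 AND x5 AND x4) OR (NOT x3 AND x1 AND x5 AND NOT x4) OR (NOT x3 AND x1 AND x5 AND x4) OR (x3 AND NOT x1 AND NOT x5 AND NOT x4) OR (x3 AND NOT x1 AND x5 AND x4) OR (x3 AND x1 AND x5 AND NOT x4) OR (x3 AND x1 AND x5 AND x4)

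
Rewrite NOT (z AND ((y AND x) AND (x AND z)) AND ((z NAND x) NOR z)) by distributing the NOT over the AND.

NOT z OR NOT ((y AND x) AND (x AND z)) OR NOT ((z NAND x) NOR z)
De Morgan's: NOT(AND of terms) = OR of negations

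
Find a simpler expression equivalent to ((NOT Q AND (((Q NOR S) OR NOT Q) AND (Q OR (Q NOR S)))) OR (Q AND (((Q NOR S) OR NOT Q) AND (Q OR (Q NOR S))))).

By distribution ((E AND v) OR (E AND NOT v) = E) then distribution ((E OR v) AND (E OR NOT v) = E):
= (Q NOR S)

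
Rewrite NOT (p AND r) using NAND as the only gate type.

(((p NAND r) NAND (p NAND r)) NAND ((p NAND r) NAND (p NAND r)))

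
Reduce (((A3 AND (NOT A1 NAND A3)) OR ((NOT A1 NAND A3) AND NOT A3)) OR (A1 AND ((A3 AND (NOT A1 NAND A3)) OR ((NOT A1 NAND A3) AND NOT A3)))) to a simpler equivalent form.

By absorption (E OR (E AND v) = E) then distribution ((E AND v) OR (E AND NOT v) = E):
= (NOT A1 NAND A3)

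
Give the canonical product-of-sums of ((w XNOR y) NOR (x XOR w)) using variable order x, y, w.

ΠM(0, 1, 3, 4, 6, 7) = (x OR y OR w) AND (x OR y OR NOT w) AND (x OR NOT y OR NOT w) AND (NOT x OR y OR w) AND (NOT x OR NOT y OR w) AND (NOT x OR NOT y OR NOT w)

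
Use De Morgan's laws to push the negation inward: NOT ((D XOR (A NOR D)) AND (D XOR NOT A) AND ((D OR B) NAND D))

NOT (D XOR (A NOR D)) OR NOT (D XOR NOT A) OR NOT ((D OR B) NAND D)
De Morgan's: NOT(AND of terms) = OR of negations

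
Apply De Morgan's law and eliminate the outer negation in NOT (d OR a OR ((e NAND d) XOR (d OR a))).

NOT d AND NOT a AND NOT ((e NAND d) XOR (d OR a))
De Morgan's: NOT(OR of terms) = AND of negations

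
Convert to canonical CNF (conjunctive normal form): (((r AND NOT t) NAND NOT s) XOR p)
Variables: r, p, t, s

(r OR NOT p OR t OR s) AND (r OR NOT p OR t OR NOT s) AND (r OR NOT p OR NOT t OR s) AND (r OR NOT p OR NOT t OR NOT s) AND (NOT r OR p OR t OR s) AND (NOT r OR NOT p OR t OR NOT s) AND (NOT r OR NOT p OR NOT t OR s) AND (NOT r OR NOT p OR NOT t OR NOT s)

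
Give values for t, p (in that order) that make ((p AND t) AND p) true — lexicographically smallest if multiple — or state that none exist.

t=1, p=1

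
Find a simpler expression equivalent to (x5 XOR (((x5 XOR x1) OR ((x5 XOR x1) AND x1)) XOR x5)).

By XOR self-cancellation ((E XOR v) XOR v = E) then absorption (E OR (E AND v) = E):
= (x5 XOR x1)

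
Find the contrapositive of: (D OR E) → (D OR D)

Contrapositive: NOT (D OR D) → NOT (D OR E)
Note: A statement and its contrapositive are logically equivalent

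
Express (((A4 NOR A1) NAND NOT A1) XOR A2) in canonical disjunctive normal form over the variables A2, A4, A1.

(NOT A2 AND NOT A4 AND A1) OR (NOT A2 AND A4 AND NOT A1) OR (NOT A2 AND A4 AND A1) OR (A2 AND NOT A4 AND NOT A1)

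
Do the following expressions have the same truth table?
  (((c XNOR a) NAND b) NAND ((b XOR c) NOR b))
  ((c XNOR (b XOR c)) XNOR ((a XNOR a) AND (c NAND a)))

No. Counterexample: with a=0, b=0, c=0, Expression 1 = 0 but Expression 2 = 1.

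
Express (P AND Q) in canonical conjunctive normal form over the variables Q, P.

(Q OR P) AND (Q OR NOT P) AND (NOT Q OR P)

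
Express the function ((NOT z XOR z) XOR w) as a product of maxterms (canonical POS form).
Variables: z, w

ΠM(1, 3) = (z OR NOT w) AND (NOT z OR NOT w)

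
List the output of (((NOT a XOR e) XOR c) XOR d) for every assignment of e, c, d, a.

e | c | d | a | Output
----------------------
0 | 0 | 0 | 0 | 1
0 | 0 | 0 | 1 | 0
0 | 0 | 1 | 0 | 0
0 | 0 | 1 | 1 | 1
0 | 1 | 0 | 0 | 0
0 | 1 | 0 | 1 | 1
0 | 1 | 1 | 0 | 1
0 | 1 | 1 | 1 | 0
1 | 0 | 0 | 0 | 0
1 | 0 | 0 | 1 | 1
1 | 0 | 1 | 0 | 1
1 | 0 | 1 | 1 | 0
1 | 1 | 0 | 0 | 1
1 | 1 | 0 | 1 | 0
1 | 1 | 1 | 0 | 0
1 | 1 | 1 | 1 | 1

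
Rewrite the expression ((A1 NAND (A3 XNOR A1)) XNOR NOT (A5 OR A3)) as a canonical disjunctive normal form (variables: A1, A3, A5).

(NOT A1 AND NOT A3 AND NOT A5) OR (A1 AND NOT A3 AND NOT A5) OR (A1 AND A3 AND NOT A5) OR (A1 AND A3 AND A5)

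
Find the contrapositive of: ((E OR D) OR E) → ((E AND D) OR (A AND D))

Contrapositive: NOT ((E AND D) OR (A AND D)) → NOT ((E OR D) OR E)
Note: A statement and its contrapositive are logically equivalent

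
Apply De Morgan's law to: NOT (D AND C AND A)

NOT D OR NOT C OR NOT A
De Morgan's: NOT(AND of terms) = OR of negations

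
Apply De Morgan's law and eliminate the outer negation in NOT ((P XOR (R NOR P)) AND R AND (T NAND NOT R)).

NOT (P XOR (R NOR P)) OR NOT R OR NOT (T NAND NOT R)
De Morgan's: NOT(AND of terms) = OR of negations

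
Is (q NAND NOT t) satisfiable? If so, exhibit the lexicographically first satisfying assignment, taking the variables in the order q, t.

q=0, t=0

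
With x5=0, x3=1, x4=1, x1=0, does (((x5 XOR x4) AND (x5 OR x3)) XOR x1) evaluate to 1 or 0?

Substituting: (((0 XOR 1) AND (0 OR 1)) XOR 0)
= 1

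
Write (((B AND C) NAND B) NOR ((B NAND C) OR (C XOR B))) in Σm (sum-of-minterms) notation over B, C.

Σm(3) = (B AND C)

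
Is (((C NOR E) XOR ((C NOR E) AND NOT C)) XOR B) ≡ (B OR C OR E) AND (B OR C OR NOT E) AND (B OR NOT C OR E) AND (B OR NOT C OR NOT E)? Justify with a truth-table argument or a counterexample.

Yes, they are equivalent — the two output columns agree on all 8 assignments:
B | C | E | Expression 1 | Expression 2
---------------------------------------
0 | 0 | 0 | 0 | 0
0 | 0 | 1 | 0 | 0
0 | 1 | 0 | 0 | 0
0 | 1 | 1 | 0 | 0
1 | 0 | 0 | 1 | 1
1 | 0 | 1 | 1 | 1
1 | 1 | 0 | 1 | 1
1 | 1 | 1 | 1 | 1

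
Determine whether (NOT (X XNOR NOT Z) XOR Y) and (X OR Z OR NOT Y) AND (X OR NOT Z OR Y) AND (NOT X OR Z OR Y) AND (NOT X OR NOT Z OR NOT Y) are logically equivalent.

Yes, they are equivalent — the two output columns agree on all 8 assignments:
X | Z | Y | Expression 1 | Expression 2
---------------------------------------
0 | 0 | 0 | 1 | 1
0 | 0 | 1 | 0 | 0
0 | 1 | 0 | 0 | 0
0 | 1 | 1 | 1 | 1
1 | 0 | 0 | 0 | 0
1 | 0 | 1 | 1 | 1
1 | 1 | 0 | 1 | 1
1 | 1 | 1 | 0 | 0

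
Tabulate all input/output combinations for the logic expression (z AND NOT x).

x | z | Output
--------------
0 | 0 | 0
0 | 1 | 1
1 | 0 | 0
1 | 1 | 0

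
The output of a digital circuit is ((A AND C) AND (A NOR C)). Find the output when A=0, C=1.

Substituting: ((0 AND 1) AND (0 NOR 1))
= 0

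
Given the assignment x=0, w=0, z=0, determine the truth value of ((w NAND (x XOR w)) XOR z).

Substituting: ((0 NAND (0 XOR 0)) XOR 0)
= 1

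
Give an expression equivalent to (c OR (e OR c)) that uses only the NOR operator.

((c NOR ((e NOR c) NOR (e NOR c))) NOR (c NOR ((e NOR c) NOR (e NOR c))))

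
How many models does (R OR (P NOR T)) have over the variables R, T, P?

Satisfying assignments: (0,0,0), (1,0,0), (1,0,1), (1,1,0), (1,1,1)
Count: 5 out of 8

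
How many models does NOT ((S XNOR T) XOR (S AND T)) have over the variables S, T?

Satisfying assignments: (0,1), (1,0), (1,1)
Count: 3 out of 4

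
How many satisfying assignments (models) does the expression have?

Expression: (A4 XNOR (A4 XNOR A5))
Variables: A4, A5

Satisfying assignments: (0,1), (1,1)
Count: 2 out of 4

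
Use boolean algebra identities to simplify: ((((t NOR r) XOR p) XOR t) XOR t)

By XOR self-cancellation ((E XOR v) XOR v = E):
= ((t NOR r) XOR p)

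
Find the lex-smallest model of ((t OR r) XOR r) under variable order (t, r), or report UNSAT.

t=1, r=0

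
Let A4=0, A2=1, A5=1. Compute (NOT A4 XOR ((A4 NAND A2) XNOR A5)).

Substituting: (NOT 0 XOR ((0 NAND 1) XNOR 1))
= 0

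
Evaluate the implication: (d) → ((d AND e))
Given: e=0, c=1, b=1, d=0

Antecedent (d) = 0; consequent ((d AND e)) = 0.
0 → 0 = 1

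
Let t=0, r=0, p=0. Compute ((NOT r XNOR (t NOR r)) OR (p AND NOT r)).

Substituting: ((NOT 0 XNOR (0 NOR 0)) OR (0 AND NOT 0))
= 1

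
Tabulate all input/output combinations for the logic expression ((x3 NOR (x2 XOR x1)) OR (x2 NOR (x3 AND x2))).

x3 | x1 | x2 | Output
---------------------
0 | 0 | 0 | 1
0 | 0 | 1 | 0
0 | 1 | 0 | 1
0 | 1 | 1 | 1
1 | 0 | 0 | 1
1 | 0 | 1 | 0
1 | 1 | 0 | 1
1 | 1 | 1 | 0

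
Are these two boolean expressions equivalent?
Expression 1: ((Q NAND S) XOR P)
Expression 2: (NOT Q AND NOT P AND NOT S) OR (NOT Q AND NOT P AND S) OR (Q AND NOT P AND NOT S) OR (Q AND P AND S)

Yes, they are equivalent — the two output columns agree on all 8 assignments:
Q | P | S | Expression 1 | Expression 2
---------------------------------------
0 | 0 | 0 | 1 | 1
0 | 0 | 1 | 1 | 1
0 | 1 | 0 | 0 | 0
0 | 1 | 1 | 0 | 0
1 | 0 | 0 | 1 | 1
1 | 0 | 1 | 0 | 0
1 | 1 | 0 | 0 | 0
1 | 1 | 1 | 1 | 1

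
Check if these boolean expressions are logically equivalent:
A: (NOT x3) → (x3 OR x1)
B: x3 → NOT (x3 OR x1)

No, Inverse is not equivalent to original (counterexample: x1=0, x4=0, x3=0)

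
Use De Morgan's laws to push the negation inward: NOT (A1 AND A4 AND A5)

NOT A1 OR NOT A4 OR NOT A5
De Morgan's: NOT(AND of terms) = OR of negations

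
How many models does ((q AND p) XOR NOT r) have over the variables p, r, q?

Satisfying assignments: (0,0,0), (0,0,1), (1,0,0), (1,1,1)
Count: 4 out of 8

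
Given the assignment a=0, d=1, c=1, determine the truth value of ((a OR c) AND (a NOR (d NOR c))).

Substituting: ((0 OR 1) AND (0 NOR (1 NOR 1)))
= 1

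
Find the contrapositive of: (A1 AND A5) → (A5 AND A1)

Contrapositive: NOT (A5 AND A1) → NOT (A1 AND A5)
Note: A statement and its contrapositive are logically equivalent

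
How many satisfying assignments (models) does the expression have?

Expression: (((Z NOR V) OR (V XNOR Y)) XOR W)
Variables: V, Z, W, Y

Satisfying assignments: (0,0,0,0), (0,0,0,1), (0,1,0,0), (0,1,1,1), (1,0,0,1), (1,0,1,0), (1,1,0,1), (1,1,1,0)
Count: 8 out of 16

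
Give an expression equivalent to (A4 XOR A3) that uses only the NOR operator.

((((A4 NOR A3) NOR (A4 NOR A3)) NOR ((A4 NOR A3) NOR (A4 NOR A3))) NOR ((((A4 NOR A4) NOR (A3 NOR A3)) NOR ((A4 NOR A4) NOR (A3 NOR A3))) NOR (((A4 NOR A4) NOR (A3 NOR A3)) NOR ((A4 NOR A4) NOR (A3 NOR A3)))))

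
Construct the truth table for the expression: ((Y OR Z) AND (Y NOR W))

Z | Y | W | Output
------------------
0 | 0 | 0 | 0
0 | 0 | 1 | 0
0 | 1 | 0 | 0
0 | 1 | 1 | 0
1 | 0 | 0 | 1
1 | 0 | 1 | 0
1 | 1 | 0 | 0
1 | 1 | 1 | 0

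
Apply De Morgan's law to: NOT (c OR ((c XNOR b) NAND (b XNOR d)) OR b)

NOT c AND NOT ((c XNOR b) NAND (b XNOR d)) AND NOT b
De Morgan's: NOT(OR of terms) = AND of negations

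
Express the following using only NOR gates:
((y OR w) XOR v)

((((((y NOR w) NOR (y NOR w)) NOR v) NOR (((y NOR w) NOR (y NOR w)) NOR v)) NOR ((((y NOR w) NOR (y NOR w)) NOR v) NOR (((y NOR w) NOR (y NOR w)) NOR v))) NOR ((((((y NOR w) NOR (y NOR w)) NOR ((y NOR w) NOR (y NOR w))) NOR (v NOR v)) NOR ((((y NOR w) NOR (y NOR w)) NOR ((y NOR w) NOR (y NOR w))) NOR (v NOR v))) NOR (((((y NOR w) NOR (y NOR w)) NOR ((y NOR w) NOR (y NOR w))) NOR (v NOR v)) NOR ((((y NOR w) NOR (y NOR w)) NOR ((y NOR w) NOR (y NOR w))) NOR (v NOR v)))))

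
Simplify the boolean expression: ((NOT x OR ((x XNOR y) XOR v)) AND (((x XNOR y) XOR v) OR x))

By distribution ((E OR v) AND (E OR NOT v) = E):
= ((x XNOR y) XOR v)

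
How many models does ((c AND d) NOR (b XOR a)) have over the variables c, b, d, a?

Satisfying assignments: (0,0,0,0), (0,0,1,0), (0,1,0,1), (0,1,1,1), (1,0,0,0), (1,1,0,1)
Count: 6 out of 16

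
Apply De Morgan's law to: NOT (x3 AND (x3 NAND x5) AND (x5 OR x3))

NOT x3 OR NOT (x3 NAND x5) OR NOT (x5 OR x3)
De Morgan's: NOT(AND of terms) = OR of negations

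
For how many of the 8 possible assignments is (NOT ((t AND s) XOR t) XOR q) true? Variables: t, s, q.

Satisfying assignments: (0,0,0), (0,1,0), (1,0,1), (1,1,0)
Count: 4 out of 8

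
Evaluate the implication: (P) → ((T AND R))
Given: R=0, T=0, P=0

Antecedent (P) = 0; consequent ((T AND R)) = 0.
0 → 0 = 1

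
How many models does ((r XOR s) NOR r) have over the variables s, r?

Satisfying assignments: (0,0)
Count: 1 out of 4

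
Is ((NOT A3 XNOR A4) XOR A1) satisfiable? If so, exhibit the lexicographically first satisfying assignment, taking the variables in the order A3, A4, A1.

A3=0, A4=0, A1=1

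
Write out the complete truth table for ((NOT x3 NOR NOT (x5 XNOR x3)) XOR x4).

x3 | x5 | x4 | Output
---------------------
0 | 0 | 0 | 0
0 | 0 | 1 | 1
0 | 1 | 0 | 0
0 | 1 | 1 | 1
1 | 0 | 0 | 0
1 | 0 | 1 | 1
1 | 1 | 0 | 1
1 | 1 | 1 | 0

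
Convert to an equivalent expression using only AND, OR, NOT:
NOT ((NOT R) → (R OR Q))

(NOT R) AND NOT (R OR Q)
(Negated implication: NOT(A → B) = A AND NOT B)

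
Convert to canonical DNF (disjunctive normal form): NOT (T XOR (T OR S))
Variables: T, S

(NOT T AND NOT S) OR (T AND NOT S) OR (T AND S)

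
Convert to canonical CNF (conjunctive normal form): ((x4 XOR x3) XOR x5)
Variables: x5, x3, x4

(x5 OR x3 OR x4) AND (x5 OR NOT x3 OR NOT x4) AND (NOT x5 OR x3 OR NOT x4) AND (NOT x5 OR NOT x3 OR x4)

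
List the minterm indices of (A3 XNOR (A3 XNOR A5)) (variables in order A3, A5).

Σm(1, 3) = (NOT A3 AND A5) OR (A3 AND A5)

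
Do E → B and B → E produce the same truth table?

No, Converse is not equivalent to original (counterexample: E=0, B=1, D=0)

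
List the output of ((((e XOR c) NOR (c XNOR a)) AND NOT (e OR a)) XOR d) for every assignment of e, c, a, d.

e | c | a | d | Output
----------------------
0 | 0 | 0 | 0 | 0
0 | 0 | 0 | 1 | 1
0 | 0 | 1 | 0 | 0
0 | 0 | 1 | 1 | 1
0 | 1 | 0 | 0 | 0
0 | 1 | 0 | 1 | 1
0 | 1 | 1 | 0 | 0
0 | 1 | 1 | 1 | 1
1 | 0 | 0 | 0 | 0
1 | 0 | 0 | 1 | 1
1 | 0 | 1 | 0 | 0
1 | 0 | 1 | 1 | 1
1 | 1 | 0 | 0 | 0
1 | 1 | 0 | 1 | 1
1 | 1 | 1 | 0 | 0
1 | 1 | 1 | 1 | 1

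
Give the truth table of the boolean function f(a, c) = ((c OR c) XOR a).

a | c | Output
--------------
0 | 0 | 0
0 | 1 | 1
1 | 0 | 1
1 | 1 | 0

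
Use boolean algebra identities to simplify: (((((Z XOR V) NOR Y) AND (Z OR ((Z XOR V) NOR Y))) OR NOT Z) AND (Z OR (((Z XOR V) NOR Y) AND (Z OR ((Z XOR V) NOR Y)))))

By distribution ((E OR v) AND (E OR NOT v) = E) then absorption (E AND (E OR v) = E):
= ((Z XOR V) NOR Y)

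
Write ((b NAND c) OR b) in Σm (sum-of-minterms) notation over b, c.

Σm(0, 1, 2, 3) = (NOT b AND NOT c) OR (NOT b AND c) OR (b AND NOT c) OR (b AND c)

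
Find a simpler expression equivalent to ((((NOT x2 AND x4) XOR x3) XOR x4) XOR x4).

By XOR self-cancellation ((E XOR v) XOR v = E):
= ((NOT x2 AND x4) XOR x3)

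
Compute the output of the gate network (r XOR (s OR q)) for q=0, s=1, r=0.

Substituting: (0 XOR (1 OR 0))
= 1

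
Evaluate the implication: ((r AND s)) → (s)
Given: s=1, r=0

Antecedent ((r AND s)) = 0; consequent (s) = 1.
0 → 1 = 1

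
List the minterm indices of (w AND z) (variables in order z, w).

Σm(3) = (z AND w)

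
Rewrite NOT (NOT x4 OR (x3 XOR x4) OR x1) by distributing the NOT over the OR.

x4 AND NOT (x3 XOR x4) AND NOT x1
De Morgan's: NOT(OR of terms) = AND of negations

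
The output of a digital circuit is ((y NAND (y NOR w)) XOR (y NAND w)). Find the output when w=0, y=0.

Substituting: ((0 NAND (0 NOR 0)) XOR (0 NAND 0))
= 0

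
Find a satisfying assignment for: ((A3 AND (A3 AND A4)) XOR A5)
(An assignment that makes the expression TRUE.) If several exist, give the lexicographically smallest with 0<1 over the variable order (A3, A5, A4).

A3=0, A5=1, A4=0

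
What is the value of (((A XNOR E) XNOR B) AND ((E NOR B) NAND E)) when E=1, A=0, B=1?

Substituting: (((0 XNOR 1) XNOR 1) AND ((1 NOR 1) NAND 1))
= 0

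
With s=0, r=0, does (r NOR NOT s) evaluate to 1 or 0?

Substituting: (0 NOR NOT 0)
= 0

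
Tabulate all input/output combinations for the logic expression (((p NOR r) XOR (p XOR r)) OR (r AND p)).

r | p | Output
--------------
0 | 0 | 1
0 | 1 | 1
1 | 0 | 1
1 | 1 | 1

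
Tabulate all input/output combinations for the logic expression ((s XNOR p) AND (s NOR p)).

s | p | Output
--------------
0 | 0 | 1
0 | 1 | 0
1 | 0 | 0
1 | 1 | 0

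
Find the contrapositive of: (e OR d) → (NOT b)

Contrapositive: b → NOT (e OR d)
Note: A statement and its contrapositive are logically equivalent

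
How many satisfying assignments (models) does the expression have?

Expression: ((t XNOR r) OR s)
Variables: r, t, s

Satisfying assignments: (0,0,0), (0,0,1), (0,1,1), (1,0,1), (1,1,0), (1,1,1)
Count: 6 out of 8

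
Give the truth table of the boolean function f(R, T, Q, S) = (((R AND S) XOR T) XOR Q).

R | T | Q | S | Output
----------------------
0 | 0 | 0 | 0 | 0
0 | 0 | 0 | 1 | 0
0 | 0 | 1 | 0 | 1
0 | 0 | 1 | 1 | 1
0 | 1 | 0 | 0 | 1
0 | 1 | 0 | 1 | 1
0 | 1 | 1 | 0 | 0
0 | 1 | 1 | 1 | 0
1 | 0 | 0 | 0 | 0
1 | 0 | 0 | 1 | 1
1 | 0 | 1 | 0 | 1
1 | 0 | 1 | 1 | 0
1 | 1 | 0 | 0 | 1
1 | 1 | 0 | 1 | 0
1 | 1 | 1 | 0 | 0
1 | 1 | 1 | 1 | 1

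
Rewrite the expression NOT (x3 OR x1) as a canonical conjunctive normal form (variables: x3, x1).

(x3 OR NOT x1) AND (NOT x3 OR x1) AND (NOT x3 OR NOT x1)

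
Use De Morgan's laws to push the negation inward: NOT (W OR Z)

NOT W AND NOT Z
De Morgan's: NOT(OR of terms) = AND of negations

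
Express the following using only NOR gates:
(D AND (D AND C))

((D NOR D) NOR (((D NOR D) NOR (C NOR C)) NOR ((D NOR D) NOR (C NOR C))))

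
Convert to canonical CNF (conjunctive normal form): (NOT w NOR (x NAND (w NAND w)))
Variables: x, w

(x OR w) AND (x OR NOT w) AND (NOT x OR w) AND (NOT x OR NOT w)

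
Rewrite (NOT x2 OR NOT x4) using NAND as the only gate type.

(((x2 NAND x2) NAND (x2 NAND x2)) NAND ((x4 NAND x4) NAND (x4 NAND x4)))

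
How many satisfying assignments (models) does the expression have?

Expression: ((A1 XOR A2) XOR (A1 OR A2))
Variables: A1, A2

Satisfying assignments: (1,1)
Count: 1 out of 4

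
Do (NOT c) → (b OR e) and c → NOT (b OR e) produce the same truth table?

No, Inverse is not equivalent to original (counterexample: b=0, e=0, c=0)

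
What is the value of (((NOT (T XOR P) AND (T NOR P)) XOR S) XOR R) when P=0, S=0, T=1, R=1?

Substituting: (((NOT (1 XOR 0) AND (1 NOR 0)) XOR 0) XOR 1)
= 1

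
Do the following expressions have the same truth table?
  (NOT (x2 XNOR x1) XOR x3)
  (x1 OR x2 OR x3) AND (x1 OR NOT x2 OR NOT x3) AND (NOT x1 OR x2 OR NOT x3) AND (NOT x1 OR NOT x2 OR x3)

Yes, they are equivalent — the two output columns agree on all 8 assignments:
x1 | x2 | x3 | Expression 1 | Expression 2
------------------------------------------
0 | 0 | 0 | 0 | 0
0 | 0 | 1 | 1 | 1
0 | 1 | 0 | 1 | 1
0 | 1 | 1 | 0 | 0
1 | 0 | 0 | 1 | 1
1 | 0 | 1 | 0 | 0
1 | 1 | 0 | 0 | 0
1 | 1 | 1 | 1 | 1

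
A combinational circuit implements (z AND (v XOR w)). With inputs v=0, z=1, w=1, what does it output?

Substituting: (1 AND (0 XOR 1))
= 1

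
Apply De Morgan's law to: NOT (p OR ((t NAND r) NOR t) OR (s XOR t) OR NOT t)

NOT p AND NOT ((t NAND r) NOR t) AND NOT (s XOR t) AND t
De Morgan's: NOT(OR of terms) = AND of negations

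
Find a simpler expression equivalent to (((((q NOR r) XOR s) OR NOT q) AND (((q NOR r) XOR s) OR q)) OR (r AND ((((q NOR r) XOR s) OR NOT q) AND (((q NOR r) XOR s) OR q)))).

By absorption (E OR (E AND v) = E) then distribution ((E OR v) AND (E OR NOT v) = E):
= ((q NOR r) XOR s)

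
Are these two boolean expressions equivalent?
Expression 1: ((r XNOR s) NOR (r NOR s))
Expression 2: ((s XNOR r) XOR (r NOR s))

No. Counterexample: with r=0, s=1, Expression 1 = 1 but Expression 2 = 0.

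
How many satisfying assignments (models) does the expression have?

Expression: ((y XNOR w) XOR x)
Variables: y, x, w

Satisfying assignments: (0,0,0), (0,1,1), (1,0,1), (1,1,0)
Count: 4 out of 8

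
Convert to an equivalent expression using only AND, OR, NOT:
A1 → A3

NOT A1 OR A3
(Implication elimination: A → B = NOT A OR B)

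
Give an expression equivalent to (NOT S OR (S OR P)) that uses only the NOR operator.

(((S NOR S) NOR ((S NOR P) NOR (S NOR P))) NOR ((S NOR S) NOR ((S NOR P) NOR (S NOR P))))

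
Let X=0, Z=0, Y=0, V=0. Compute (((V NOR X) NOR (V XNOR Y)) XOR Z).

Substituting: (((0 NOR 0) NOR (0 XNOR 0)) XOR 0)
= 0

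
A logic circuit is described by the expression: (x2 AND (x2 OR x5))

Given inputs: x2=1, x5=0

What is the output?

Substituting: (1 AND (1 OR 0))
= 1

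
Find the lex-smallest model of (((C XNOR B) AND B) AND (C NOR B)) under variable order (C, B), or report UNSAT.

UNSATISFIABLE - no assignment makes this expression true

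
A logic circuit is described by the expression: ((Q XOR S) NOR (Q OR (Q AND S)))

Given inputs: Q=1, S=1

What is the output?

Substituting: ((1 XOR 1) NOR (1 OR (1 AND 1)))
= 0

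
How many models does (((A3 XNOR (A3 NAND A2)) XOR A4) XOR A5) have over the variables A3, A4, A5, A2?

Satisfying assignments: (0,0,1,0), (0,0,1,1), (0,1,0,0), (0,1,0,1), (1,0,0,0), (1,0,1,1), (1,1,0,1), (1,1,1,0)
Count: 8 out of 16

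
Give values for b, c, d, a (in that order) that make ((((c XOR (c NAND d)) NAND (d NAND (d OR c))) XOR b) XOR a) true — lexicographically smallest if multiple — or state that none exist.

b=0, c=0, d=0, a=1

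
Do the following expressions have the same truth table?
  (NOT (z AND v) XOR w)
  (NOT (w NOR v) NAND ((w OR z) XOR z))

No. Counterexample: with z=1, v=0, w=1, Expression 1 = 0 but Expression 2 = 1.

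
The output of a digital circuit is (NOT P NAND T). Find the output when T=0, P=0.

Substituting: (NOT 0 NAND 0)
= 1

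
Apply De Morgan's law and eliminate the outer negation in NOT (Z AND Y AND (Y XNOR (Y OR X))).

NOT Z OR NOT Y OR NOT (Y XNOR (Y OR X))
De Morgan's: NOT(AND of terms) = OR of negations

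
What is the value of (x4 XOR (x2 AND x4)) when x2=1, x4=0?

Substituting: (0 XOR (1 AND 0))
= 0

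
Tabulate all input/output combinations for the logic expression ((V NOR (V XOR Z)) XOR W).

W | V | Z | Output
------------------
0 | 0 | 0 | 1
0 | 0 | 1 | 0
0 | 1 | 0 | 0
0 | 1 | 1 | 0
1 | 0 | 0 | 0
1 | 0 | 1 | 1
1 | 1 | 0 | 1
1 | 1 | 1 | 1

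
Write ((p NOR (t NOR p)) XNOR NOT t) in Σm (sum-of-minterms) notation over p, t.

Σm(3) = (p AND t)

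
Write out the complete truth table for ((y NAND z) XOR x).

y | z | x | Output
------------------
0 | 0 | 0 | 1
0 | 0 | 1 | 0
0 | 1 | 0 | 1
0 | 1 | 1 | 0
1 | 0 | 0 | 1
1 | 0 | 1 | 0
1 | 1 | 0 | 0
1 | 1 | 1 | 1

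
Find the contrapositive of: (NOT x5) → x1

Contrapositive: NOT x1 → x5
Note: A statement and its contrapositive are logically equivalent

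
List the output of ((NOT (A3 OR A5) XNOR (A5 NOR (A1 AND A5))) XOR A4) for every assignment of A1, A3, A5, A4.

A1 | A3 | A5 | A4 | Output
--------------------------
0 | 0 | 0 | 0 | 1
0 | 0 | 0 | 1 | 0
0 | 0 | 1 | 0 | 1
0 | 0 | 1 | 1 | 0
0 | 1 | 0 | 0 | 0
0 | 1 | 0 | 1 | 1
0 | 1 | 1 | 0 | 1
0 | 1 | 1 | 1 | 0
1 | 0 | 0 | 0 | 1
1 | 0 | 0 | 1 | 0
1 | 0 | 1 | 0 | 1
1 | 0 | 1 | 1 | 0
1 | 1 | 0 | 0 | 0
1 | 1 | 0 | 1 | 1
1 | 1 | 1 | 0 | 1
1 | 1 | 1 | 1 | 0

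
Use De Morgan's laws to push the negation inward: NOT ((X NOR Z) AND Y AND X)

NOT (X NOR Z) OR NOT Y OR NOT X
De Morgan's: NOT(AND of terms) = OR of negations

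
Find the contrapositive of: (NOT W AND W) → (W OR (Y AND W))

Contrapositive: NOT (W OR (Y AND W)) → NOT (NOT W AND W)
Note: A statement and its contrapositive are logically equivalent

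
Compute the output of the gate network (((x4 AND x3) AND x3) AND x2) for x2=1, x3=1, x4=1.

Substituting: (((1 AND 1) AND 1) AND 1)
= 1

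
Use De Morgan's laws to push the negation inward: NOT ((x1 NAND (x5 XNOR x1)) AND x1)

NOT (x1 NAND (x5 XNOR x1)) OR NOT x1
De Morgan's: NOT(AND of terms) = OR of negations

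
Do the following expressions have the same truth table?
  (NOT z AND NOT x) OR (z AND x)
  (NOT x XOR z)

Yes, they are equivalent — the two output columns agree on all 4 assignments:
z | x | Expression 1 | Expression 2
-----------------------------------
0 | 0 | 1 | 1
0 | 1 | 0 | 0
1 | 0 | 0 | 0
1 | 1 | 1 | 1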